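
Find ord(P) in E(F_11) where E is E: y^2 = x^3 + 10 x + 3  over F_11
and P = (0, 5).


Compute successive multiples of P until we hit O:
  1P = (0, 5)
  2P = (1, 5)
  3P = (10, 6)
  4P = (2, 8)
  5P = (3, 7)
  6P = (6, 2)
  7P = (8, 10)
  8P = (7, 3)
  ... (continuing to 17P)
  17P = O

ord(P) = 17


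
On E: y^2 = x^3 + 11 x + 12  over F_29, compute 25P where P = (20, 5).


k = 25 = 11001_2 (binary, LSB first: 10011)
Double-and-add from P = (20, 5):
  bit 0 = 1: acc = O + (20, 5) = (20, 5)
  bit 1 = 0: acc unchanged = (20, 5)
  bit 2 = 0: acc unchanged = (20, 5)
  bit 3 = 1: acc = (20, 5) + (12, 25) = (25, 22)
  bit 4 = 1: acc = (25, 22) + (6, 27) = (20, 24)

25P = (20, 24)


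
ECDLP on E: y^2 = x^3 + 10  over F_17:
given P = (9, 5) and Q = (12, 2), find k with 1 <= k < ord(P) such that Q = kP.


Enumerate multiples of P until we hit Q = (12, 2):
  1P = (9, 5)
  2P = (12, 2)
Match found at i = 2.

k = 2


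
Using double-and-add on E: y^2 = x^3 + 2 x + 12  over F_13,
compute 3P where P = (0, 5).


k = 3 = 11_2 (binary, LSB first: 11)
Double-and-add from P = (0, 5):
  bit 0 = 1: acc = O + (0, 5) = (0, 5)
  bit 1 = 1: acc = (0, 5) + (12, 3) = (5, 11)

3P = (5, 11)


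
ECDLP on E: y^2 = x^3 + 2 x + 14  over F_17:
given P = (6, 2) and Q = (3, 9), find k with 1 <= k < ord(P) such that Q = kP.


Enumerate multiples of P until we hit Q = (3, 9):
  1P = (6, 2)
  2P = (9, 9)
  3P = (15, 11)
  4P = (14, 7)
  5P = (12, 7)
  6P = (3, 9)
Match found at i = 6.

k = 6


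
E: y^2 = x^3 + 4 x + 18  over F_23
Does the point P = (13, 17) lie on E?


Check whether y^2 = x^3 + 4 x + 18 (mod 23) for (x, y) = (13, 17).
LHS: y^2 = 17^2 mod 23 = 13
RHS: x^3 + 4 x + 18 = 13^3 + 4*13 + 18 mod 23 = 13
LHS = RHS

Yes, on the curve


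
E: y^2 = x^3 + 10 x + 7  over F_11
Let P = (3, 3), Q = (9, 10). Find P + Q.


P != Q, so use the chord formula.
s = (y2 - y1) / (x2 - x1) = (7) / (6) mod 11 = 3
x3 = s^2 - x1 - x2 mod 11 = 3^2 - 3 - 9 = 8
y3 = s (x1 - x3) - y1 mod 11 = 3 * (3 - 8) - 3 = 4

P + Q = (8, 4)


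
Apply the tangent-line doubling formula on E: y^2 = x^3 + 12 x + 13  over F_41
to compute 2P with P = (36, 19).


Doubling: s = (3 x1^2 + a) / (2 y1)
s = (3*36^2 + 12) / (2*19) mod 41 = 12
x3 = s^2 - 2 x1 mod 41 = 12^2 - 2*36 = 31
y3 = s (x1 - x3) - y1 mod 41 = 12 * (36 - 31) - 19 = 0

2P = (31, 0)


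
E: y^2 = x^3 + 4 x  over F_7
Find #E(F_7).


For each x in F_7, count y with y^2 = x^3 + 4 x + 0 mod 7:
  x = 0: RHS = 0, y in [0]  -> 1 point(s)
  x = 2: RHS = 2, y in [3, 4]  -> 2 point(s)
  x = 3: RHS = 4, y in [2, 5]  -> 2 point(s)
  x = 6: RHS = 2, y in [3, 4]  -> 2 point(s)
Affine points: 7. Add the point at infinity: total = 8.

#E(F_7) = 8


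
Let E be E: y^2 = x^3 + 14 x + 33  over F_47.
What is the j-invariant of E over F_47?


Delta = -16(4 a^3 + 27 b^2) mod 47 = 45
-1728 * (4 a)^3 = -1728 * (4*14)^3 mod 47 = 29
j = 29 * 45^(-1) mod 47 = 9

j = 9 (mod 47)


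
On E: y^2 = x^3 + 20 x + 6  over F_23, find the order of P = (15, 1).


Compute successive multiples of P until we hit O:
  1P = (15, 1)
  2P = (5, 1)
  3P = (3, 22)
  4P = (21, 21)
  5P = (16, 11)
  6P = (0, 11)
  7P = (11, 4)
  8P = (22, 10)
  ... (continuing to 30P)
  30P = O

ord(P) = 30


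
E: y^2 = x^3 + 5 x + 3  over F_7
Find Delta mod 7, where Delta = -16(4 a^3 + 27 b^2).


4 a^3 + 27 b^2 = 4*5^3 + 27*3^2 = 500 + 243 = 743
Delta = -16 * (743) = -11888
Delta mod 7 = 5

Delta = 5 (mod 7)


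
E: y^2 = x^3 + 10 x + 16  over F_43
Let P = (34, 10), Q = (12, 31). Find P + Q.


P != Q, so use the chord formula.
s = (y2 - y1) / (x2 - x1) = (21) / (21) mod 43 = 1
x3 = s^2 - x1 - x2 mod 43 = 1^2 - 34 - 12 = 41
y3 = s (x1 - x3) - y1 mod 43 = 1 * (34 - 41) - 10 = 26

P + Q = (41, 26)


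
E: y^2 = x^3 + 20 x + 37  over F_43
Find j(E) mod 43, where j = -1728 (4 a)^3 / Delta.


Delta = -16(4 a^3 + 27 b^2) mod 43 = 15
-1728 * (4 a)^3 = -1728 * (4*20)^3 mod 43 = 8
j = 8 * 15^(-1) mod 43 = 12

j = 12 (mod 43)


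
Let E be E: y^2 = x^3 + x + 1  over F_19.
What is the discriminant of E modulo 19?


4 a^3 + 27 b^2 = 4*1^3 + 27*1^2 = 4 + 27 = 31
Delta = -16 * (31) = -496
Delta mod 19 = 17

Delta = 17 (mod 19)


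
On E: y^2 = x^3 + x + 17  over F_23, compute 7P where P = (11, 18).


k = 7 = 111_2 (binary, LSB first: 111)
Double-and-add from P = (11, 18):
  bit 0 = 1: acc = O + (11, 18) = (11, 18)
  bit 1 = 1: acc = (11, 18) + (3, 22) = (15, 7)
  bit 2 = 1: acc = (15, 7) + (6, 20) = (18, 5)

7P = (18, 5)


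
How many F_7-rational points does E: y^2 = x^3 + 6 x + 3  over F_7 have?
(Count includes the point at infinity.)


For each x in F_7, count y with y^2 = x^3 + 6 x + 3 mod 7:
  x = 2: RHS = 2, y in [3, 4]  -> 2 point(s)
  x = 4: RHS = 0, y in [0]  -> 1 point(s)
  x = 5: RHS = 4, y in [2, 5]  -> 2 point(s)
Affine points: 5. Add the point at infinity: total = 6.

#E(F_7) = 6


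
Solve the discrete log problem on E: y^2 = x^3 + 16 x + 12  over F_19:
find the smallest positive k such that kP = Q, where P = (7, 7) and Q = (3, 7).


Enumerate multiples of P until we hit Q = (3, 7):
  1P = (7, 7)
  2P = (3, 7)
Match found at i = 2.

k = 2


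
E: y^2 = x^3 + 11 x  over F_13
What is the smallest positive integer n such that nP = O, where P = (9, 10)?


Compute successive multiples of P until we hit O:
  1P = (9, 10)
  2P = (9, 3)
  3P = O

ord(P) = 3


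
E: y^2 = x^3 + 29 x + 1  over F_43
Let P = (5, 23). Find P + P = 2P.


Doubling: s = (3 x1^2 + a) / (2 y1)
s = (3*5^2 + 29) / (2*23) mod 43 = 6
x3 = s^2 - 2 x1 mod 43 = 6^2 - 2*5 = 26
y3 = s (x1 - x3) - y1 mod 43 = 6 * (5 - 26) - 23 = 23

2P = (26, 23)


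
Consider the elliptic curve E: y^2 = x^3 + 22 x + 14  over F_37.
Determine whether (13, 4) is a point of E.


Check whether y^2 = x^3 + 22 x + 14 (mod 37) for (x, y) = (13, 4).
LHS: y^2 = 4^2 mod 37 = 16
RHS: x^3 + 22 x + 14 = 13^3 + 22*13 + 14 mod 37 = 18
LHS != RHS

No, not on the curve


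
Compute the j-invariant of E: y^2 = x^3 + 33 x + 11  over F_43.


Delta = -16(4 a^3 + 27 b^2) mod 43 = 32
-1728 * (4 a)^3 = -1728 * (4*33)^3 mod 43 = 42
j = 42 * 32^(-1) mod 43 = 4

j = 4 (mod 43)


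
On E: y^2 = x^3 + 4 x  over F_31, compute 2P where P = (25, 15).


Doubling: s = (3 x1^2 + a) / (2 y1)
s = (3*25^2 + 4) / (2*15) mod 31 = 12
x3 = s^2 - 2 x1 mod 31 = 12^2 - 2*25 = 1
y3 = s (x1 - x3) - y1 mod 31 = 12 * (25 - 1) - 15 = 25

2P = (1, 25)


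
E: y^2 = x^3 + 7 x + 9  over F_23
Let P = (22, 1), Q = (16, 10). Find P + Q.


P != Q, so use the chord formula.
s = (y2 - y1) / (x2 - x1) = (9) / (17) mod 23 = 10
x3 = s^2 - x1 - x2 mod 23 = 10^2 - 22 - 16 = 16
y3 = s (x1 - x3) - y1 mod 23 = 10 * (22 - 16) - 1 = 13

P + Q = (16, 13)


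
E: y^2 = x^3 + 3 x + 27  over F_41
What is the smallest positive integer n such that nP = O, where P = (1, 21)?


Compute successive multiples of P until we hit O:
  1P = (1, 21)
  2P = (34, 27)
  3P = (4, 12)
  4P = (4, 29)
  5P = (34, 14)
  6P = (1, 20)
  7P = O

ord(P) = 7


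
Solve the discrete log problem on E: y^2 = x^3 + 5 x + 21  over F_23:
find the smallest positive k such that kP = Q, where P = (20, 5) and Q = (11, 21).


Enumerate multiples of P until we hit Q = (11, 21):
  1P = (20, 5)
  2P = (19, 12)
  3P = (10, 17)
  4P = (11, 21)
Match found at i = 4.

k = 4


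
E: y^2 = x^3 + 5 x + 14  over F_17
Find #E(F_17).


For each x in F_17, count y with y^2 = x^3 + 5 x + 14 mod 17:
  x = 2: RHS = 15, y in [7, 10]  -> 2 point(s)
  x = 4: RHS = 13, y in [8, 9]  -> 2 point(s)
  x = 7: RHS = 1, y in [1, 16]  -> 2 point(s)
  x = 12: RHS = 0, y in [0]  -> 1 point(s)
  x = 13: RHS = 15, y in [7, 10]  -> 2 point(s)
  x = 15: RHS = 13, y in [8, 9]  -> 2 point(s)
  x = 16: RHS = 8, y in [5, 12]  -> 2 point(s)
Affine points: 13. Add the point at infinity: total = 14.

#E(F_17) = 14


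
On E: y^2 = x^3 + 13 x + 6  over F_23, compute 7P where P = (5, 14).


k = 7 = 111_2 (binary, LSB first: 111)
Double-and-add from P = (5, 14):
  bit 0 = 1: acc = O + (5, 14) = (5, 14)
  bit 1 = 1: acc = (5, 14) + (21, 8) = (9, 22)
  bit 2 = 1: acc = (9, 22) + (13, 16) = (9, 1)

7P = (9, 1)


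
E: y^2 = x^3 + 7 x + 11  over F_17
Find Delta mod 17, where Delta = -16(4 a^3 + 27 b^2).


4 a^3 + 27 b^2 = 4*7^3 + 27*11^2 = 1372 + 3267 = 4639
Delta = -16 * (4639) = -74224
Delta mod 17 = 15

Delta = 15 (mod 17)


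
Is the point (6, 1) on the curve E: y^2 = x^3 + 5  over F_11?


Check whether y^2 = x^3 + 0 x + 5 (mod 11) for (x, y) = (6, 1).
LHS: y^2 = 1^2 mod 11 = 1
RHS: x^3 + 0 x + 5 = 6^3 + 0*6 + 5 mod 11 = 1
LHS = RHS

Yes, on the curve


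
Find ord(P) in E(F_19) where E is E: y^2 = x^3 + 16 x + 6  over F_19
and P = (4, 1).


Compute successive multiples of P until we hit O:
  1P = (4, 1)
  2P = (9, 10)
  3P = (10, 11)
  4P = (12, 11)
  5P = (1, 17)
  6P = (15, 7)
  7P = (16, 8)
  8P = (0, 14)
  ... (continuing to 26P)
  26P = O

ord(P) = 26


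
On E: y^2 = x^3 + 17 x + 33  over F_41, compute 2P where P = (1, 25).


k = 2 = 10_2 (binary, LSB first: 01)
Double-and-add from P = (1, 25):
  bit 0 = 0: acc unchanged = O
  bit 1 = 1: acc = O + (8, 5) = (8, 5)

2P = (8, 5)


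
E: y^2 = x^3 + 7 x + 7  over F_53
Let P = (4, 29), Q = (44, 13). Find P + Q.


P != Q, so use the chord formula.
s = (y2 - y1) / (x2 - x1) = (37) / (40) mod 53 = 42
x3 = s^2 - x1 - x2 mod 53 = 42^2 - 4 - 44 = 20
y3 = s (x1 - x3) - y1 mod 53 = 42 * (4 - 20) - 29 = 41

P + Q = (20, 41)


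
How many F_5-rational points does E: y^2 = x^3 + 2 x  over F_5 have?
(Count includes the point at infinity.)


For each x in F_5, count y with y^2 = x^3 + 2 x + 0 mod 5:
  x = 0: RHS = 0, y in [0]  -> 1 point(s)
Affine points: 1. Add the point at infinity: total = 2.

#E(F_5) = 2


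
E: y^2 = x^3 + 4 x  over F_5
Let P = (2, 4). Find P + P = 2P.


Doubling: s = (3 x1^2 + a) / (2 y1)
s = (3*2^2 + 4) / (2*4) mod 5 = 2
x3 = s^2 - 2 x1 mod 5 = 2^2 - 2*2 = 0
y3 = s (x1 - x3) - y1 mod 5 = 2 * (2 - 0) - 4 = 0

2P = (0, 0)


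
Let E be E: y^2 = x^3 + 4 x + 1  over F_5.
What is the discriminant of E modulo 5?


4 a^3 + 27 b^2 = 4*4^3 + 27*1^2 = 256 + 27 = 283
Delta = -16 * (283) = -4528
Delta mod 5 = 2

Delta = 2 (mod 5)


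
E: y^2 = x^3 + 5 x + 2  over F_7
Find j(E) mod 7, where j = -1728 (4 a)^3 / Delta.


Delta = -16(4 a^3 + 27 b^2) mod 7 = 2
-1728 * (4 a)^3 = -1728 * (4*5)^3 mod 7 = 6
j = 6 * 2^(-1) mod 7 = 3

j = 3 (mod 7)


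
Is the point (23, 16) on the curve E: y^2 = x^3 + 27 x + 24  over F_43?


Check whether y^2 = x^3 + 27 x + 24 (mod 43) for (x, y) = (23, 16).
LHS: y^2 = 16^2 mod 43 = 41
RHS: x^3 + 27 x + 24 = 23^3 + 27*23 + 24 mod 43 = 41
LHS = RHS

Yes, on the curve


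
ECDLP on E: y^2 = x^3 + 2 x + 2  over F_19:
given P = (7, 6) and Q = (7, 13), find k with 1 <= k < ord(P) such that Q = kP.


Enumerate multiples of P until we hit Q = (7, 13):
  1P = (7, 6)
  2P = (11, 14)
  3P = (5, 17)
  4P = (4, 6)
  5P = (8, 13)
  6P = (15, 14)
  7P = (17, 3)
  8P = (12, 5)
  9P = (16, 11)
  10P = (1, 10)
  11P = (3, 4)
  12P = (14, 0)
  13P = (3, 15)
  14P = (1, 9)
  15P = (16, 8)
  16P = (12, 14)
  17P = (17, 16)
  18P = (15, 5)
  19P = (8, 6)
  20P = (4, 13)
  21P = (5, 2)
  22P = (11, 5)
  23P = (7, 13)
Match found at i = 23.

k = 23


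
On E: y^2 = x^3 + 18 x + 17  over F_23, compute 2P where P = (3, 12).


k = 2 = 10_2 (binary, LSB first: 01)
Double-and-add from P = (3, 12):
  bit 0 = 0: acc unchanged = O
  bit 1 = 1: acc = O + (18, 3) = (18, 3)

2P = (18, 3)


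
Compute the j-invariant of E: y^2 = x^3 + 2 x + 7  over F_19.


Delta = -16(4 a^3 + 27 b^2) mod 19 = 18
-1728 * (4 a)^3 = -1728 * (4*2)^3 mod 19 = 18
j = 18 * 18^(-1) mod 19 = 1

j = 1 (mod 19)


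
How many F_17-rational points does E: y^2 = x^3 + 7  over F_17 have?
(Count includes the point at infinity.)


For each x in F_17, count y with y^2 = x^3 + 0 x + 7 mod 17:
  x = 1: RHS = 8, y in [5, 12]  -> 2 point(s)
  x = 2: RHS = 15, y in [7, 10]  -> 2 point(s)
  x = 3: RHS = 0, y in [0]  -> 1 point(s)
  x = 5: RHS = 13, y in [8, 9]  -> 2 point(s)
  x = 6: RHS = 2, y in [6, 11]  -> 2 point(s)
  x = 8: RHS = 9, y in [3, 14]  -> 2 point(s)
  x = 10: RHS = 4, y in [2, 15]  -> 2 point(s)
  x = 12: RHS = 1, y in [1, 16]  -> 2 point(s)
  x = 15: RHS = 16, y in [4, 13]  -> 2 point(s)
Affine points: 17. Add the point at infinity: total = 18.

#E(F_17) = 18


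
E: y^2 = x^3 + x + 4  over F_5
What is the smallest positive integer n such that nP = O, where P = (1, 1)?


Compute successive multiples of P until we hit O:
  1P = (1, 1)
  2P = (2, 2)
  3P = (3, 2)
  4P = (0, 2)
  5P = (0, 3)
  6P = (3, 3)
  7P = (2, 3)
  8P = (1, 4)
  ... (continuing to 9P)
  9P = O

ord(P) = 9


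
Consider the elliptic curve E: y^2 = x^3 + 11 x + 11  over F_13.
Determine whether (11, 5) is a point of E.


Check whether y^2 = x^3 + 11 x + 11 (mod 13) for (x, y) = (11, 5).
LHS: y^2 = 5^2 mod 13 = 12
RHS: x^3 + 11 x + 11 = 11^3 + 11*11 + 11 mod 13 = 7
LHS != RHS

No, not on the curve


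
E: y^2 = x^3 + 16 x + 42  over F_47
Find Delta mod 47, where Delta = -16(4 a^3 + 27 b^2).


4 a^3 + 27 b^2 = 4*16^3 + 27*42^2 = 16384 + 47628 = 64012
Delta = -16 * (64012) = -1024192
Delta mod 47 = 32

Delta = 32 (mod 47)


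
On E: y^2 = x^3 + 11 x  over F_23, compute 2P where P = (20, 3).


Doubling: s = (3 x1^2 + a) / (2 y1)
s = (3*20^2 + 11) / (2*3) mod 23 = 14
x3 = s^2 - 2 x1 mod 23 = 14^2 - 2*20 = 18
y3 = s (x1 - x3) - y1 mod 23 = 14 * (20 - 18) - 3 = 2

2P = (18, 2)


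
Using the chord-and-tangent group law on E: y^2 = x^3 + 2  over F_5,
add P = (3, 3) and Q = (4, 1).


P != Q, so use the chord formula.
s = (y2 - y1) / (x2 - x1) = (3) / (1) mod 5 = 3
x3 = s^2 - x1 - x2 mod 5 = 3^2 - 3 - 4 = 2
y3 = s (x1 - x3) - y1 mod 5 = 3 * (3 - 2) - 3 = 0

P + Q = (2, 0)


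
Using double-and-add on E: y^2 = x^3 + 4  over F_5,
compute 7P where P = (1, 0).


k = 7 = 111_2 (binary, LSB first: 111)
Double-and-add from P = (1, 0):
  bit 0 = 1: acc = O + (1, 0) = (1, 0)
  bit 1 = 1: acc = (1, 0) + O = (1, 0)
  bit 2 = 1: acc = (1, 0) + O = (1, 0)

7P = (1, 0)


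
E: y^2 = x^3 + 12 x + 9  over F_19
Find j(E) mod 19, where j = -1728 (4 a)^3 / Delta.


Delta = -16(4 a^3 + 27 b^2) mod 19 = 13
-1728 * (4 a)^3 = -1728 * (4*12)^3 mod 19 = 12
j = 12 * 13^(-1) mod 19 = 17

j = 17 (mod 19)


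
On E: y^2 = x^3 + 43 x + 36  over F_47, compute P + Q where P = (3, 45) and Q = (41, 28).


P != Q, so use the chord formula.
s = (y2 - y1) / (x2 - x1) = (30) / (38) mod 47 = 28
x3 = s^2 - x1 - x2 mod 47 = 28^2 - 3 - 41 = 35
y3 = s (x1 - x3) - y1 mod 47 = 28 * (3 - 35) - 45 = 46

P + Q = (35, 46)


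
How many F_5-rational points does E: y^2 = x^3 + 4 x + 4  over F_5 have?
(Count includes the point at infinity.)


For each x in F_5, count y with y^2 = x^3 + 4 x + 4 mod 5:
  x = 0: RHS = 4, y in [2, 3]  -> 2 point(s)
  x = 1: RHS = 4, y in [2, 3]  -> 2 point(s)
  x = 2: RHS = 0, y in [0]  -> 1 point(s)
  x = 4: RHS = 4, y in [2, 3]  -> 2 point(s)
Affine points: 7. Add the point at infinity: total = 8.

#E(F_5) = 8


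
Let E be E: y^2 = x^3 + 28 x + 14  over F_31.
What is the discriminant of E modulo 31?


4 a^3 + 27 b^2 = 4*28^3 + 27*14^2 = 87808 + 5292 = 93100
Delta = -16 * (93100) = -1489600
Delta mod 31 = 12

Delta = 12 (mod 31)


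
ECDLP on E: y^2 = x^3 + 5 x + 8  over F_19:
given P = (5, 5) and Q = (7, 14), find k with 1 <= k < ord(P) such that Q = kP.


Enumerate multiples of P until we hit Q = (7, 14):
  1P = (5, 5)
  2P = (16, 2)
  3P = (2, 8)
  4P = (13, 3)
  5P = (7, 5)
  6P = (7, 14)
Match found at i = 6.

k = 6


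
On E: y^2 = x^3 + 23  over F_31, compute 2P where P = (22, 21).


Doubling: s = (3 x1^2 + a) / (2 y1)
s = (3*22^2 + 0) / (2*21) mod 31 = 8
x3 = s^2 - 2 x1 mod 31 = 8^2 - 2*22 = 20
y3 = s (x1 - x3) - y1 mod 31 = 8 * (22 - 20) - 21 = 26

2P = (20, 26)


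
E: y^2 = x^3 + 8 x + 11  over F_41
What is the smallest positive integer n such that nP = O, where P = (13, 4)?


Compute successive multiples of P until we hit O:
  1P = (13, 4)
  2P = (38, 1)
  3P = (36, 25)
  4P = (15, 12)
  5P = (29, 14)
  6P = (9, 19)
  7P = (10, 36)
  8P = (27, 36)
  ... (continuing to 44P)
  44P = O

ord(P) = 44


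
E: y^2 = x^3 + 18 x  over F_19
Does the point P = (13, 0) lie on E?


Check whether y^2 = x^3 + 18 x + 0 (mod 19) for (x, y) = (13, 0).
LHS: y^2 = 0^2 mod 19 = 0
RHS: x^3 + 18 x + 0 = 13^3 + 18*13 + 0 mod 19 = 18
LHS != RHS

No, not on the curve


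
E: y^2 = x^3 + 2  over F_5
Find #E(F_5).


For each x in F_5, count y with y^2 = x^3 + 0 x + 2 mod 5:
  x = 2: RHS = 0, y in [0]  -> 1 point(s)
  x = 3: RHS = 4, y in [2, 3]  -> 2 point(s)
  x = 4: RHS = 1, y in [1, 4]  -> 2 point(s)
Affine points: 5. Add the point at infinity: total = 6.

#E(F_5) = 6


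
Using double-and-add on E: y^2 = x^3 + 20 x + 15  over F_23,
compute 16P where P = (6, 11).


k = 16 = 10000_2 (binary, LSB first: 00001)
Double-and-add from P = (6, 11):
  bit 0 = 0: acc unchanged = O
  bit 1 = 0: acc unchanged = O
  bit 2 = 0: acc unchanged = O
  bit 3 = 0: acc unchanged = O
  bit 4 = 1: acc = O + (6, 12) = (6, 12)

16P = (6, 12)


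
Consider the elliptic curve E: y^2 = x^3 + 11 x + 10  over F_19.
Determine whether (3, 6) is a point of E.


Check whether y^2 = x^3 + 11 x + 10 (mod 19) for (x, y) = (3, 6).
LHS: y^2 = 6^2 mod 19 = 17
RHS: x^3 + 11 x + 10 = 3^3 + 11*3 + 10 mod 19 = 13
LHS != RHS

No, not on the curve


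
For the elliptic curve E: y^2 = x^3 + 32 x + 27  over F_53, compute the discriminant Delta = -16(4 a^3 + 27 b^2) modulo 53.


4 a^3 + 27 b^2 = 4*32^3 + 27*27^2 = 131072 + 19683 = 150755
Delta = -16 * (150755) = -2412080
Delta mod 53 = 3

Delta = 3 (mod 53)


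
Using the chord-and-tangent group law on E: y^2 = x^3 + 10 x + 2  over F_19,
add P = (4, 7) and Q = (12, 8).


P != Q, so use the chord formula.
s = (y2 - y1) / (x2 - x1) = (1) / (8) mod 19 = 12
x3 = s^2 - x1 - x2 mod 19 = 12^2 - 4 - 12 = 14
y3 = s (x1 - x3) - y1 mod 19 = 12 * (4 - 14) - 7 = 6

P + Q = (14, 6)


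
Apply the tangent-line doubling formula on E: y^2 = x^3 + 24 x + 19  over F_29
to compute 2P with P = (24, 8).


Doubling: s = (3 x1^2 + a) / (2 y1)
s = (3*24^2 + 24) / (2*8) mod 29 = 8
x3 = s^2 - 2 x1 mod 29 = 8^2 - 2*24 = 16
y3 = s (x1 - x3) - y1 mod 29 = 8 * (24 - 16) - 8 = 27

2P = (16, 27)


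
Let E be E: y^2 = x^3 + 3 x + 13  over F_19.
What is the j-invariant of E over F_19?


Delta = -16(4 a^3 + 27 b^2) mod 19 = 10
-1728 * (4 a)^3 = -1728 * (4*3)^3 mod 19 = 18
j = 18 * 10^(-1) mod 19 = 17

j = 17 (mod 19)


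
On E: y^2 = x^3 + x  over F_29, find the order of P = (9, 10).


Compute successive multiples of P until we hit O:
  1P = (9, 10)
  2P = (16, 9)
  3P = (20, 4)
  4P = (13, 8)
  5P = (0, 0)
  6P = (13, 21)
  7P = (20, 25)
  8P = (16, 20)
  ... (continuing to 10P)
  10P = O

ord(P) = 10


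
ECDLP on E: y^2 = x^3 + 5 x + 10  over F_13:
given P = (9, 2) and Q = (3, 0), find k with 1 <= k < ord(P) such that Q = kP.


Enumerate multiples of P until we hit Q = (3, 0):
  1P = (9, 2)
  2P = (4, 9)
  3P = (3, 0)
Match found at i = 3.

k = 3


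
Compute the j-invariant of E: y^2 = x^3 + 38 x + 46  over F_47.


Delta = -16(4 a^3 + 27 b^2) mod 47 = 23
-1728 * (4 a)^3 = -1728 * (4*38)^3 mod 47 = 24
j = 24 * 23^(-1) mod 47 = 46

j = 46 (mod 47)


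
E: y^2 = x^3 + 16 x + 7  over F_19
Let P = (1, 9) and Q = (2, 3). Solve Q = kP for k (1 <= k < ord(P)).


Enumerate multiples of P until we hit Q = (2, 3):
  1P = (1, 9)
  2P = (17, 10)
  3P = (18, 3)
  4P = (9, 5)
  5P = (14, 7)
  6P = (2, 16)
  7P = (8, 18)
  8P = (7, 5)
  9P = (3, 5)
  10P = (0, 8)
  11P = (0, 11)
  12P = (3, 14)
  13P = (7, 14)
  14P = (8, 1)
  15P = (2, 3)
Match found at i = 15.

k = 15


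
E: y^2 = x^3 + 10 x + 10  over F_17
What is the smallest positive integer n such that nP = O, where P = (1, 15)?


Compute successive multiples of P until we hit O:
  1P = (1, 15)
  2P = (16, 4)
  3P = (9, 9)
  4P = (15, 4)
  5P = (5, 10)
  6P = (3, 13)
  7P = (14, 15)
  8P = (2, 2)
  ... (continuing to 21P)
  21P = O

ord(P) = 21


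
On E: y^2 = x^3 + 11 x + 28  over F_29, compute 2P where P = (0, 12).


Doubling: s = (3 x1^2 + a) / (2 y1)
s = (3*0^2 + 11) / (2*12) mod 29 = 21
x3 = s^2 - 2 x1 mod 29 = 21^2 - 2*0 = 6
y3 = s (x1 - x3) - y1 mod 29 = 21 * (0 - 6) - 12 = 7

2P = (6, 7)


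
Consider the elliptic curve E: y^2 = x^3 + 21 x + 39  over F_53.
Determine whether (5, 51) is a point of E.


Check whether y^2 = x^3 + 21 x + 39 (mod 53) for (x, y) = (5, 51).
LHS: y^2 = 51^2 mod 53 = 4
RHS: x^3 + 21 x + 39 = 5^3 + 21*5 + 39 mod 53 = 4
LHS = RHS

Yes, on the curve


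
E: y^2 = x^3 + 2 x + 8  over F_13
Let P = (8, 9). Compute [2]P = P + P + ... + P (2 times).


k = 2 = 10_2 (binary, LSB first: 01)
Double-and-add from P = (8, 9):
  bit 0 = 0: acc unchanged = O
  bit 1 = 1: acc = O + (9, 12) = (9, 12)

2P = (9, 12)


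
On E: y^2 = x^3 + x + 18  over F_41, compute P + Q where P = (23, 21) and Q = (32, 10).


P != Q, so use the chord formula.
s = (y2 - y1) / (x2 - x1) = (30) / (9) mod 41 = 17
x3 = s^2 - x1 - x2 mod 41 = 17^2 - 23 - 32 = 29
y3 = s (x1 - x3) - y1 mod 41 = 17 * (23 - 29) - 21 = 0

P + Q = (29, 0)


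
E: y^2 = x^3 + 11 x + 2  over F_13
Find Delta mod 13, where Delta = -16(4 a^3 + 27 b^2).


4 a^3 + 27 b^2 = 4*11^3 + 27*2^2 = 5324 + 108 = 5432
Delta = -16 * (5432) = -86912
Delta mod 13 = 6

Delta = 6 (mod 13)


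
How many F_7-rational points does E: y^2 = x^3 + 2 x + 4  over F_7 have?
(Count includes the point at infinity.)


For each x in F_7, count y with y^2 = x^3 + 2 x + 4 mod 7:
  x = 0: RHS = 4, y in [2, 5]  -> 2 point(s)
  x = 1: RHS = 0, y in [0]  -> 1 point(s)
  x = 2: RHS = 2, y in [3, 4]  -> 2 point(s)
  x = 3: RHS = 2, y in [3, 4]  -> 2 point(s)
  x = 6: RHS = 1, y in [1, 6]  -> 2 point(s)
Affine points: 9. Add the point at infinity: total = 10.

#E(F_7) = 10


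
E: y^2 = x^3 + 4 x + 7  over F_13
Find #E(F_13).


For each x in F_13, count y with y^2 = x^3 + 4 x + 7 mod 13:
  x = 1: RHS = 12, y in [5, 8]  -> 2 point(s)
  x = 2: RHS = 10, y in [6, 7]  -> 2 point(s)
  x = 4: RHS = 9, y in [3, 10]  -> 2 point(s)
  x = 5: RHS = 9, y in [3, 10]  -> 2 point(s)
  x = 6: RHS = 0, y in [0]  -> 1 point(s)
  x = 7: RHS = 1, y in [1, 12]  -> 2 point(s)
  x = 11: RHS = 4, y in [2, 11]  -> 2 point(s)
Affine points: 13. Add the point at infinity: total = 14.

#E(F_13) = 14


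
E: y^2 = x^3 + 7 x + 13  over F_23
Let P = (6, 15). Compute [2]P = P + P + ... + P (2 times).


k = 2 = 10_2 (binary, LSB first: 01)
Double-and-add from P = (6, 15):
  bit 0 = 0: acc unchanged = O
  bit 1 = 1: acc = O + (11, 8) = (11, 8)

2P = (11, 8)


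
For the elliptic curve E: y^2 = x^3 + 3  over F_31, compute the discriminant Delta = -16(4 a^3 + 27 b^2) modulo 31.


4 a^3 + 27 b^2 = 4*0^3 + 27*3^2 = 0 + 243 = 243
Delta = -16 * (243) = -3888
Delta mod 31 = 18

Delta = 18 (mod 31)


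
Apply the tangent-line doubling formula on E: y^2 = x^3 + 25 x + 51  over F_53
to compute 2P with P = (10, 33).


Doubling: s = (3 x1^2 + a) / (2 y1)
s = (3*10^2 + 25) / (2*33) mod 53 = 25
x3 = s^2 - 2 x1 mod 53 = 25^2 - 2*10 = 22
y3 = s (x1 - x3) - y1 mod 53 = 25 * (10 - 22) - 33 = 38

2P = (22, 38)


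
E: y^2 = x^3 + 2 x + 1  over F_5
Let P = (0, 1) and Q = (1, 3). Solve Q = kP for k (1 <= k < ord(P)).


Enumerate multiples of P until we hit Q = (1, 3):
  1P = (0, 1)
  2P = (1, 3)
Match found at i = 2.

k = 2


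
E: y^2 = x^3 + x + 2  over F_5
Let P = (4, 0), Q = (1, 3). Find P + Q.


P != Q, so use the chord formula.
s = (y2 - y1) / (x2 - x1) = (3) / (2) mod 5 = 4
x3 = s^2 - x1 - x2 mod 5 = 4^2 - 4 - 1 = 1
y3 = s (x1 - x3) - y1 mod 5 = 4 * (4 - 1) - 0 = 2

P + Q = (1, 2)


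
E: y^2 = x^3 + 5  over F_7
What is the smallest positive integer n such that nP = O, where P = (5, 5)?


Compute successive multiples of P until we hit O:
  1P = (5, 5)
  2P = (6, 5)
  3P = (3, 2)
  4P = (3, 5)
  5P = (6, 2)
  6P = (5, 2)
  7P = O

ord(P) = 7


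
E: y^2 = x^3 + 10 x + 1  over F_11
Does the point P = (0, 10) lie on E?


Check whether y^2 = x^3 + 10 x + 1 (mod 11) for (x, y) = (0, 10).
LHS: y^2 = 10^2 mod 11 = 1
RHS: x^3 + 10 x + 1 = 0^3 + 10*0 + 1 mod 11 = 1
LHS = RHS

Yes, on the curve


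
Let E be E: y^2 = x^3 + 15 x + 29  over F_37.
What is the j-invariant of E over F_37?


Delta = -16(4 a^3 + 27 b^2) mod 37 = 34
-1728 * (4 a)^3 = -1728 * (4*15)^3 mod 37 = 8
j = 8 * 34^(-1) mod 37 = 22

j = 22 (mod 37)


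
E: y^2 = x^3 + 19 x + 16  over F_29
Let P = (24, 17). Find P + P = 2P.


Doubling: s = (3 x1^2 + a) / (2 y1)
s = (3*24^2 + 19) / (2*17) mod 29 = 13
x3 = s^2 - 2 x1 mod 29 = 13^2 - 2*24 = 5
y3 = s (x1 - x3) - y1 mod 29 = 13 * (24 - 5) - 17 = 27

2P = (5, 27)


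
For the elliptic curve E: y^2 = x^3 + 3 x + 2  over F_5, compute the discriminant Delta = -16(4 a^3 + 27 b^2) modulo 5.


4 a^3 + 27 b^2 = 4*3^3 + 27*2^2 = 108 + 108 = 216
Delta = -16 * (216) = -3456
Delta mod 5 = 4

Delta = 4 (mod 5)


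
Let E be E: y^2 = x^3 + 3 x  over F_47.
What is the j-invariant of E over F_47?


Delta = -16(4 a^3 + 27 b^2) mod 47 = 11
-1728 * (4 a)^3 = -1728 * (4*3)^3 mod 47 = 20
j = 20 * 11^(-1) mod 47 = 36

j = 36 (mod 47)


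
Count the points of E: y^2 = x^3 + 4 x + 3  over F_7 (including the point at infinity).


For each x in F_7, count y with y^2 = x^3 + 4 x + 3 mod 7:
  x = 1: RHS = 1, y in [1, 6]  -> 2 point(s)
  x = 3: RHS = 0, y in [0]  -> 1 point(s)
  x = 5: RHS = 1, y in [1, 6]  -> 2 point(s)
Affine points: 5. Add the point at infinity: total = 6.

#E(F_7) = 6


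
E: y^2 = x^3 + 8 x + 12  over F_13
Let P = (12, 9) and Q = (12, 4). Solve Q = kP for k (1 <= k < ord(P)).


Enumerate multiples of P until we hit Q = (12, 4):
  1P = (12, 9)
  2P = (11, 1)
  3P = (2, 6)
  4P = (0, 5)
  5P = (4, 11)
  6P = (6, 9)
  7P = (8, 4)
  8P = (10, 0)
  9P = (8, 9)
  10P = (6, 4)
  11P = (4, 2)
  12P = (0, 8)
  13P = (2, 7)
  14P = (11, 12)
  15P = (12, 4)
Match found at i = 15.

k = 15


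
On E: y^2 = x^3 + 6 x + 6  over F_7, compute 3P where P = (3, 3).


k = 3 = 11_2 (binary, LSB first: 11)
Double-and-add from P = (3, 3):
  bit 0 = 1: acc = O + (3, 3) = (3, 3)
  bit 1 = 1: acc = (3, 3) + (5, 0) = (3, 4)

3P = (3, 4)


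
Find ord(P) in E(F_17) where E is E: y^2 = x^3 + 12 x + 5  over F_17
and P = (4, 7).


Compute successive multiples of P until we hit O:
  1P = (4, 7)
  2P = (1, 1)
  3P = (16, 3)
  4P = (16, 14)
  5P = (1, 16)
  6P = (4, 10)
  7P = O

ord(P) = 7


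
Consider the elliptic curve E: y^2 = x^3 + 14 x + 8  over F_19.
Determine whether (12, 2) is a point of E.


Check whether y^2 = x^3 + 14 x + 8 (mod 19) for (x, y) = (12, 2).
LHS: y^2 = 2^2 mod 19 = 4
RHS: x^3 + 14 x + 8 = 12^3 + 14*12 + 8 mod 19 = 4
LHS = RHS

Yes, on the curve


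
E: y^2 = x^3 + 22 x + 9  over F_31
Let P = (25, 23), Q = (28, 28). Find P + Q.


P != Q, so use the chord formula.
s = (y2 - y1) / (x2 - x1) = (5) / (3) mod 31 = 12
x3 = s^2 - x1 - x2 mod 31 = 12^2 - 25 - 28 = 29
y3 = s (x1 - x3) - y1 mod 31 = 12 * (25 - 29) - 23 = 22

P + Q = (29, 22)


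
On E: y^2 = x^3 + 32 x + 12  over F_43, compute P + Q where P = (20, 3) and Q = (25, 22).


P != Q, so use the chord formula.
s = (y2 - y1) / (x2 - x1) = (19) / (5) mod 43 = 21
x3 = s^2 - x1 - x2 mod 43 = 21^2 - 20 - 25 = 9
y3 = s (x1 - x3) - y1 mod 43 = 21 * (20 - 9) - 3 = 13

P + Q = (9, 13)


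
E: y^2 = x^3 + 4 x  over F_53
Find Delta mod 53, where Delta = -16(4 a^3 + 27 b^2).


4 a^3 + 27 b^2 = 4*4^3 + 27*0^2 = 256 + 0 = 256
Delta = -16 * (256) = -4096
Delta mod 53 = 38

Delta = 38 (mod 53)


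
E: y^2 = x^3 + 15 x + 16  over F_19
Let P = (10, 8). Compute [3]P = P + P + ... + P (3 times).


k = 3 = 11_2 (binary, LSB first: 11)
Double-and-add from P = (10, 8):
  bit 0 = 1: acc = O + (10, 8) = (10, 8)
  bit 1 = 1: acc = (10, 8) + (4, 8) = (5, 11)

3P = (5, 11)


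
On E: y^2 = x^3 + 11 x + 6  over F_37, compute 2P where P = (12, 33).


Doubling: s = (3 x1^2 + a) / (2 y1)
s = (3*12^2 + 11) / (2*33) mod 37 = 14
x3 = s^2 - 2 x1 mod 37 = 14^2 - 2*12 = 24
y3 = s (x1 - x3) - y1 mod 37 = 14 * (12 - 24) - 33 = 21

2P = (24, 21)


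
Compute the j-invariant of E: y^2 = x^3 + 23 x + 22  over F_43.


Delta = -16(4 a^3 + 27 b^2) mod 43 = 20
-1728 * (4 a)^3 = -1728 * (4*23)^3 mod 43 = 35
j = 35 * 20^(-1) mod 43 = 34

j = 34 (mod 43)


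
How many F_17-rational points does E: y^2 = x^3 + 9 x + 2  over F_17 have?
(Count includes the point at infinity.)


For each x in F_17, count y with y^2 = x^3 + 9 x + 2 mod 17:
  x = 0: RHS = 2, y in [6, 11]  -> 2 point(s)
  x = 4: RHS = 0, y in [0]  -> 1 point(s)
  x = 5: RHS = 2, y in [6, 11]  -> 2 point(s)
  x = 6: RHS = 0, y in [0]  -> 1 point(s)
  x = 7: RHS = 0, y in [0]  -> 1 point(s)
  x = 8: RHS = 8, y in [5, 12]  -> 2 point(s)
  x = 9: RHS = 13, y in [8, 9]  -> 2 point(s)
  x = 10: RHS = 4, y in [2, 15]  -> 2 point(s)
  x = 11: RHS = 4, y in [2, 15]  -> 2 point(s)
  x = 12: RHS = 2, y in [6, 11]  -> 2 point(s)
  x = 13: RHS = 4, y in [2, 15]  -> 2 point(s)
  x = 14: RHS = 16, y in [4, 13]  -> 2 point(s)
  x = 16: RHS = 9, y in [3, 14]  -> 2 point(s)
Affine points: 23. Add the point at infinity: total = 24.

#E(F_17) = 24


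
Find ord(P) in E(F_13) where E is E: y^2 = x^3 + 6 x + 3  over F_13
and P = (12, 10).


Compute successive multiples of P until we hit O:
  1P = (12, 10)
  2P = (1, 6)
  3P = (4, 0)
  4P = (1, 7)
  5P = (12, 3)
  6P = O

ord(P) = 6


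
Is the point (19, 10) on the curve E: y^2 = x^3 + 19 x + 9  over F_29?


Check whether y^2 = x^3 + 19 x + 9 (mod 29) for (x, y) = (19, 10).
LHS: y^2 = 10^2 mod 29 = 13
RHS: x^3 + 19 x + 9 = 19^3 + 19*19 + 9 mod 29 = 8
LHS != RHS

No, not on the curve


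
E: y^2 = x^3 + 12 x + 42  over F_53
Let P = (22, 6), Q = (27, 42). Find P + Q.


P != Q, so use the chord formula.
s = (y2 - y1) / (x2 - x1) = (36) / (5) mod 53 = 39
x3 = s^2 - x1 - x2 mod 53 = 39^2 - 22 - 27 = 41
y3 = s (x1 - x3) - y1 mod 53 = 39 * (22 - 41) - 6 = 48

P + Q = (41, 48)


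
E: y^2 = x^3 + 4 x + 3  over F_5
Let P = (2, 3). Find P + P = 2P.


Doubling: s = (3 x1^2 + a) / (2 y1)
s = (3*2^2 + 4) / (2*3) mod 5 = 1
x3 = s^2 - 2 x1 mod 5 = 1^2 - 2*2 = 2
y3 = s (x1 - x3) - y1 mod 5 = 1 * (2 - 2) - 3 = 2

2P = (2, 2)


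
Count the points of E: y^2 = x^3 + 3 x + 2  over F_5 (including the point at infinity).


For each x in F_5, count y with y^2 = x^3 + 3 x + 2 mod 5:
  x = 1: RHS = 1, y in [1, 4]  -> 2 point(s)
  x = 2: RHS = 1, y in [1, 4]  -> 2 point(s)
Affine points: 4. Add the point at infinity: total = 5.

#E(F_5) = 5


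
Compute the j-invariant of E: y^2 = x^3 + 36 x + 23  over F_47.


Delta = -16(4 a^3 + 27 b^2) mod 47 = 6
-1728 * (4 a)^3 = -1728 * (4*36)^3 mod 47 = 15
j = 15 * 6^(-1) mod 47 = 26

j = 26 (mod 47)


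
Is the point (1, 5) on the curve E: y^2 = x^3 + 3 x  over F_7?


Check whether y^2 = x^3 + 3 x + 0 (mod 7) for (x, y) = (1, 5).
LHS: y^2 = 5^2 mod 7 = 4
RHS: x^3 + 3 x + 0 = 1^3 + 3*1 + 0 mod 7 = 4
LHS = RHS

Yes, on the curve


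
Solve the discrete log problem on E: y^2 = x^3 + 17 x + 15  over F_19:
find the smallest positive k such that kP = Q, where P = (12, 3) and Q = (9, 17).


Enumerate multiples of P until we hit Q = (9, 17):
  1P = (12, 3)
  2P = (18, 4)
  3P = (17, 12)
  4P = (13, 18)
  5P = (10, 8)
  6P = (8, 6)
  7P = (15, 4)
  8P = (9, 17)
Match found at i = 8.

k = 8


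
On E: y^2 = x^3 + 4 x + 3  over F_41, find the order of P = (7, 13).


Compute successive multiples of P until we hit O:
  1P = (7, 13)
  2P = (17, 33)
  3P = (21, 0)
  4P = (17, 8)
  5P = (7, 28)
  6P = O

ord(P) = 6


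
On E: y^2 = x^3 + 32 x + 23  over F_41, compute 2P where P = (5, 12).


k = 2 = 10_2 (binary, LSB first: 01)
Double-and-add from P = (5, 12):
  bit 0 = 0: acc unchanged = O
  bit 1 = 1: acc = O + (36, 36) = (36, 36)

2P = (36, 36)


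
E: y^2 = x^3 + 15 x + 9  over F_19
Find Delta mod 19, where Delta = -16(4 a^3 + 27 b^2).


4 a^3 + 27 b^2 = 4*15^3 + 27*9^2 = 13500 + 2187 = 15687
Delta = -16 * (15687) = -250992
Delta mod 19 = 17

Delta = 17 (mod 19)


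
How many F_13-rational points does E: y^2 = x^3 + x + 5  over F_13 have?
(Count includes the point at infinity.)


For each x in F_13, count y with y^2 = x^3 + 1 x + 5 mod 13:
  x = 3: RHS = 9, y in [3, 10]  -> 2 point(s)
  x = 7: RHS = 4, y in [2, 11]  -> 2 point(s)
  x = 10: RHS = 1, y in [1, 12]  -> 2 point(s)
  x = 12: RHS = 3, y in [4, 9]  -> 2 point(s)
Affine points: 8. Add the point at infinity: total = 9.

#E(F_13) = 9


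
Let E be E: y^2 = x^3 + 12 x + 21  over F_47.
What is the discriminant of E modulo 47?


4 a^3 + 27 b^2 = 4*12^3 + 27*21^2 = 6912 + 11907 = 18819
Delta = -16 * (18819) = -301104
Delta mod 47 = 25

Delta = 25 (mod 47)


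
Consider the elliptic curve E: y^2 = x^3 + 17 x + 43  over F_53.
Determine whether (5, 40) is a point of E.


Check whether y^2 = x^3 + 17 x + 43 (mod 53) for (x, y) = (5, 40).
LHS: y^2 = 40^2 mod 53 = 10
RHS: x^3 + 17 x + 43 = 5^3 + 17*5 + 43 mod 53 = 41
LHS != RHS

No, not on the curve


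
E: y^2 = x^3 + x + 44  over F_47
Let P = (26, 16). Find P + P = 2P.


Doubling: s = (3 x1^2 + a) / (2 y1)
s = (3*26^2 + 1) / (2*16) mod 47 = 12
x3 = s^2 - 2 x1 mod 47 = 12^2 - 2*26 = 45
y3 = s (x1 - x3) - y1 mod 47 = 12 * (26 - 45) - 16 = 38

2P = (45, 38)


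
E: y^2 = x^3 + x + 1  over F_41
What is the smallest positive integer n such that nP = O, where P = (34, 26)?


Compute successive multiples of P until we hit O:
  1P = (34, 26)
  2P = (9, 1)
  3P = (40, 9)
  4P = (24, 14)
  5P = (32, 1)
  6P = (39, 14)
  7P = (0, 40)
  8P = (11, 20)
  ... (continuing to 35P)
  35P = O

ord(P) = 35


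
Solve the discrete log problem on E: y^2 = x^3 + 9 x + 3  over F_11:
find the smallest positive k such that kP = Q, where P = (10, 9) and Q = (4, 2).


Enumerate multiples of P until we hit Q = (4, 2):
  1P = (10, 9)
  2P = (0, 5)
  3P = (6, 8)
  4P = (4, 9)
  5P = (8, 2)
  6P = (8, 9)
  7P = (4, 2)
Match found at i = 7.

k = 7


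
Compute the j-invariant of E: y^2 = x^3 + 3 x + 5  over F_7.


Delta = -16(4 a^3 + 27 b^2) mod 7 = 2
-1728 * (4 a)^3 = -1728 * (4*3)^3 mod 7 = 6
j = 6 * 2^(-1) mod 7 = 3

j = 3 (mod 7)


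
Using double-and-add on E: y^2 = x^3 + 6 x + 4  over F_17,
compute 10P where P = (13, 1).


k = 10 = 1010_2 (binary, LSB first: 0101)
Double-and-add from P = (13, 1):
  bit 0 = 0: acc unchanged = O
  bit 1 = 1: acc = O + (6, 1) = (6, 1)
  bit 2 = 0: acc unchanged = (6, 1)
  bit 3 = 1: acc = (6, 1) + (3, 7) = (12, 11)

10P = (12, 11)


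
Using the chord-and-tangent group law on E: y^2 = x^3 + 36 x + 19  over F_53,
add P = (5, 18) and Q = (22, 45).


P != Q, so use the chord formula.
s = (y2 - y1) / (x2 - x1) = (27) / (17) mod 53 = 39
x3 = s^2 - x1 - x2 mod 53 = 39^2 - 5 - 22 = 10
y3 = s (x1 - x3) - y1 mod 53 = 39 * (5 - 10) - 18 = 52

P + Q = (10, 52)


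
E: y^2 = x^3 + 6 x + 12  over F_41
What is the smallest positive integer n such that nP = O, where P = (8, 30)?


Compute successive multiples of P until we hit O:
  1P = (8, 30)
  2P = (24, 32)
  3P = (34, 18)
  4P = (39, 19)
  5P = (3, 37)
  6P = (9, 37)
  7P = (32, 7)
  8P = (40, 28)
  ... (continuing to 51P)
  51P = O

ord(P) = 51


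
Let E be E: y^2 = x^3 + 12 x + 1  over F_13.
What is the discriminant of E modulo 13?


4 a^3 + 27 b^2 = 4*12^3 + 27*1^2 = 6912 + 27 = 6939
Delta = -16 * (6939) = -111024
Delta mod 13 = 9

Delta = 9 (mod 13)


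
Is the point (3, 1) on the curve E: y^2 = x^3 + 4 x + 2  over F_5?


Check whether y^2 = x^3 + 4 x + 2 (mod 5) for (x, y) = (3, 1).
LHS: y^2 = 1^2 mod 5 = 1
RHS: x^3 + 4 x + 2 = 3^3 + 4*3 + 2 mod 5 = 1
LHS = RHS

Yes, on the curve


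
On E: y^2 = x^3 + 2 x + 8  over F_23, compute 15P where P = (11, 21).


k = 15 = 1111_2 (binary, LSB first: 1111)
Double-and-add from P = (11, 21):
  bit 0 = 1: acc = O + (11, 21) = (11, 21)
  bit 1 = 1: acc = (11, 21) + (3, 8) = (12, 9)
  bit 2 = 1: acc = (12, 9) + (6, 11) = (0, 10)
  bit 3 = 1: acc = (0, 10) + (13, 0) = (11, 2)

15P = (11, 2)


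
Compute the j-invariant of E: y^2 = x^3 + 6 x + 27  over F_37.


Delta = -16(4 a^3 + 27 b^2) mod 37 = 30
-1728 * (4 a)^3 = -1728 * (4*6)^3 mod 37 = 31
j = 31 * 30^(-1) mod 37 = 22

j = 22 (mod 37)


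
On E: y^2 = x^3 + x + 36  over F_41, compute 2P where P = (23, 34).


Doubling: s = (3 x1^2 + a) / (2 y1)
s = (3*23^2 + 1) / (2*34) mod 41 = 33
x3 = s^2 - 2 x1 mod 41 = 33^2 - 2*23 = 18
y3 = s (x1 - x3) - y1 mod 41 = 33 * (23 - 18) - 34 = 8

2P = (18, 8)


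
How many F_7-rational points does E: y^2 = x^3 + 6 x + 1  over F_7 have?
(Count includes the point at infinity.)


For each x in F_7, count y with y^2 = x^3 + 6 x + 1 mod 7:
  x = 0: RHS = 1, y in [1, 6]  -> 2 point(s)
  x = 1: RHS = 1, y in [1, 6]  -> 2 point(s)
  x = 2: RHS = 0, y in [0]  -> 1 point(s)
  x = 3: RHS = 4, y in [2, 5]  -> 2 point(s)
  x = 5: RHS = 2, y in [3, 4]  -> 2 point(s)
  x = 6: RHS = 1, y in [1, 6]  -> 2 point(s)
Affine points: 11. Add the point at infinity: total = 12.

#E(F_7) = 12


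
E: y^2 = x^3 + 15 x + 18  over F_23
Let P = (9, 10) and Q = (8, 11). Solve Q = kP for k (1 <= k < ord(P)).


Enumerate multiples of P until we hit Q = (8, 11):
  1P = (9, 10)
  2P = (18, 5)
  3P = (0, 8)
  4P = (22, 5)
  5P = (21, 7)
  6P = (6, 18)
  7P = (10, 8)
  8P = (8, 11)
Match found at i = 8.

k = 8


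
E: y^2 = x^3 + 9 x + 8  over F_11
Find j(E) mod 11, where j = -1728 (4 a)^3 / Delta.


Delta = -16(4 a^3 + 27 b^2) mod 11 = 1
-1728 * (4 a)^3 = -1728 * (4*9)^3 mod 11 = 6
j = 6 * 1^(-1) mod 11 = 6

j = 6 (mod 11)


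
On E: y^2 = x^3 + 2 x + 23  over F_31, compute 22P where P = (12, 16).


k = 22 = 10110_2 (binary, LSB first: 01101)
Double-and-add from P = (12, 16):
  bit 0 = 0: acc unchanged = O
  bit 1 = 1: acc = O + (7, 15) = (7, 15)
  bit 2 = 1: acc = (7, 15) + (22, 19) = (4, 23)
  bit 3 = 0: acc unchanged = (4, 23)
  bit 4 = 1: acc = (4, 23) + (30, 12) = (13, 13)

22P = (13, 13)


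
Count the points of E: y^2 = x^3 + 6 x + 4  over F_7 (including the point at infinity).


For each x in F_7, count y with y^2 = x^3 + 6 x + 4 mod 7:
  x = 0: RHS = 4, y in [2, 5]  -> 2 point(s)
  x = 1: RHS = 4, y in [2, 5]  -> 2 point(s)
  x = 3: RHS = 0, y in [0]  -> 1 point(s)
  x = 4: RHS = 1, y in [1, 6]  -> 2 point(s)
  x = 6: RHS = 4, y in [2, 5]  -> 2 point(s)
Affine points: 9. Add the point at infinity: total = 10.

#E(F_7) = 10


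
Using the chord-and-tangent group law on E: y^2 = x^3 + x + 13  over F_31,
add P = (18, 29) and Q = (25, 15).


P != Q, so use the chord formula.
s = (y2 - y1) / (x2 - x1) = (17) / (7) mod 31 = 29
x3 = s^2 - x1 - x2 mod 31 = 29^2 - 18 - 25 = 23
y3 = s (x1 - x3) - y1 mod 31 = 29 * (18 - 23) - 29 = 12

P + Q = (23, 12)


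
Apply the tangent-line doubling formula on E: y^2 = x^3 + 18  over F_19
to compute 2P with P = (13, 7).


Doubling: s = (3 x1^2 + a) / (2 y1)
s = (3*13^2 + 0) / (2*7) mod 19 = 5
x3 = s^2 - 2 x1 mod 19 = 5^2 - 2*13 = 18
y3 = s (x1 - x3) - y1 mod 19 = 5 * (13 - 18) - 7 = 6

2P = (18, 6)


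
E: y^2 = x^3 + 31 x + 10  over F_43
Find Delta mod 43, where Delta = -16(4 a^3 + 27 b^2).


4 a^3 + 27 b^2 = 4*31^3 + 27*10^2 = 119164 + 2700 = 121864
Delta = -16 * (121864) = -1949824
Delta mod 43 = 11

Delta = 11 (mod 43)


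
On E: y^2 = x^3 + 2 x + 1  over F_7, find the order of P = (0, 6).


Compute successive multiples of P until we hit O:
  1P = (0, 6)
  2P = (1, 2)
  3P = (1, 5)
  4P = (0, 1)
  5P = O

ord(P) = 5


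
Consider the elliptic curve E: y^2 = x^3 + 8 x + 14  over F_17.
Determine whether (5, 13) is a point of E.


Check whether y^2 = x^3 + 8 x + 14 (mod 17) for (x, y) = (5, 13).
LHS: y^2 = 13^2 mod 17 = 16
RHS: x^3 + 8 x + 14 = 5^3 + 8*5 + 14 mod 17 = 9
LHS != RHS

No, not on the curve


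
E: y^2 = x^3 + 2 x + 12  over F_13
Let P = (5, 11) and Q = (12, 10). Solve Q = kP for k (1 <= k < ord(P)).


Enumerate multiples of P until we hit Q = (12, 10):
  1P = (5, 11)
  2P = (12, 10)
Match found at i = 2.

k = 2
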